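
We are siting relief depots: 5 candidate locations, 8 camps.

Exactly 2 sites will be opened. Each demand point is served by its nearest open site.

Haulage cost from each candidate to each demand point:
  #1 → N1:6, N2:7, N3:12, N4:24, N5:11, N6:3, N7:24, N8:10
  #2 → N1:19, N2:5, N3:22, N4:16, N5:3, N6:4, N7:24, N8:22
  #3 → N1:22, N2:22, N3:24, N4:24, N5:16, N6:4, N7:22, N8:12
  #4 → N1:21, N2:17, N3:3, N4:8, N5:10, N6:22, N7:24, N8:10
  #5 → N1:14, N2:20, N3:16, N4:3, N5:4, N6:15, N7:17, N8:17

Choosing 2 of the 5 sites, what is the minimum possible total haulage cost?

62

Open {#1, #5}.
  N1→#1 6, N2→#1 7, N3→#1 12, N4→#5 3, N5→#5 4, N6→#1 3, N7→#5 17, N8→#1 10  ⇒ total 62.
Compare {#1, #4}: total 71.
Compare {#2, #4}: total 76.
No size-2 selection does better; minimum is 62.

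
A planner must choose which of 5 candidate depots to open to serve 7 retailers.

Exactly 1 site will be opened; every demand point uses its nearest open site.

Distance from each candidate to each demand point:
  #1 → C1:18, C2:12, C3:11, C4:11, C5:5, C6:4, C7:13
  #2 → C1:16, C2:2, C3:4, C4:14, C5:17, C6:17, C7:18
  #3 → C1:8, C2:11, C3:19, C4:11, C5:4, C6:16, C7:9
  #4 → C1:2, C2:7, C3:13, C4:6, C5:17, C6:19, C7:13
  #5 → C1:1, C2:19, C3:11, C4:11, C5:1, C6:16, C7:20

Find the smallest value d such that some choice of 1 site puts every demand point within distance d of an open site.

18

Open {#1}.
  Farthest demand point is C1 at distance 18 (to #1); all others are ≤ 18.
With {#2} the worst case is 18.
With {#3} the worst case is 19.
No size-1 selection achieves below 18.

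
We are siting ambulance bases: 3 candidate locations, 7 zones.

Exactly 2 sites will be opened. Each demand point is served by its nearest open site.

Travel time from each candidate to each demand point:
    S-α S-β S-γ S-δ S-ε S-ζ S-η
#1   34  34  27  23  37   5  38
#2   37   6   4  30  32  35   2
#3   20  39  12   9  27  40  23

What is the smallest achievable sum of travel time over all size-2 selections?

103

Open {#2, #3}.
  S-α→#3 20, S-β→#2 6, S-γ→#2 4, S-δ→#3 9, S-ε→#3 27, S-ζ→#2 35, S-η→#2 2  ⇒ total 103.
Compare {#1, #2}: total 106.
Compare {#1, #3}: total 130.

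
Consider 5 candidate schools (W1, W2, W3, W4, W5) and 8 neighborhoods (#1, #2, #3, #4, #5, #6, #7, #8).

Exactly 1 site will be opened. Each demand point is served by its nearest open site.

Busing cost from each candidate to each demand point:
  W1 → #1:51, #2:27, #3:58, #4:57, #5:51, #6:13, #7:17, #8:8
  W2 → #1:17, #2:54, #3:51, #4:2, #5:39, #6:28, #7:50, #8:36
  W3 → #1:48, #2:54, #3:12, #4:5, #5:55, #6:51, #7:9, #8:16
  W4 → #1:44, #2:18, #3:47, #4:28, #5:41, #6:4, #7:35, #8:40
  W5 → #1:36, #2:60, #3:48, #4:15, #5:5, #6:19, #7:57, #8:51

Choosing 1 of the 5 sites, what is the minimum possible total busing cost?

250

Open {W3}.
  #1→W3 48, #2→W3 54, #3→W3 12, #4→W3 5, #5→W3 55, #6→W3 51, #7→W3 9, #8→W3 16  ⇒ total 250.
Compare {W4}: total 257.
Compare {W2}: total 277.
No size-1 selection does better; minimum is 250.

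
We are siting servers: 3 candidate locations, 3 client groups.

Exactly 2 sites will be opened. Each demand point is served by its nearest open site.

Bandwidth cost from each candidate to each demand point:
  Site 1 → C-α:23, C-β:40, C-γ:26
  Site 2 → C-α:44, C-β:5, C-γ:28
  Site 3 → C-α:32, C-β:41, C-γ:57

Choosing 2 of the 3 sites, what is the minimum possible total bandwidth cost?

Open {Site 1, Site 2}.
  C-α→Site 1 23, C-β→Site 2 5, C-γ→Site 1 26  ⇒ total 54.
Compare {Site 2, Site 3}: total 65.
Compare {Site 1, Site 3}: total 89.

54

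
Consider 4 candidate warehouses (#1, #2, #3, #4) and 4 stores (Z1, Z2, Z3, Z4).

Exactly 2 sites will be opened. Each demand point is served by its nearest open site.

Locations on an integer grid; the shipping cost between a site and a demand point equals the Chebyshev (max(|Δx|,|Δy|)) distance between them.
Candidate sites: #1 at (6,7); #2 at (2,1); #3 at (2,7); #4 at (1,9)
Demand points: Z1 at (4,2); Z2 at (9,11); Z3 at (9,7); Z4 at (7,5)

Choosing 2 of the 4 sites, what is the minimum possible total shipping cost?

Open {#1, #2}.
  Z1→#2 2, Z2→#1 4, Z3→#1 3, Z4→#1 2  ⇒ total 11.
Compare {#1, #3}: total 14.
Compare {#1, #4}: total 14.
No size-2 selection does better; minimum is 11.

11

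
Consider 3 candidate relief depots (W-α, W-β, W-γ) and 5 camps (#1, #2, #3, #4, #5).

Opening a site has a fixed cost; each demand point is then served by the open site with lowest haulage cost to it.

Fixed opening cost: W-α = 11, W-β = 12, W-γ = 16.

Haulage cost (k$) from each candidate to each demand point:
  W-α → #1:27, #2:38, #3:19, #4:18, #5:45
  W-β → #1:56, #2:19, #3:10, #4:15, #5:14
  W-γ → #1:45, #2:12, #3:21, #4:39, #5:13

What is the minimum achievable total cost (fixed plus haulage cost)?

108

Open {W-α, W-β}: assign each demand point to its cheapest open site.
  #1→W-α 27, #2→W-β 19, #3→W-β 10, #4→W-β 15, #5→W-β 14
  haulage cost 85, fixed 23 → total 108.
Compare {W-α, W-γ}: haulage cost 89 + fixed 27 = 116.
Compare {W-α, W-β, W-γ}: haulage cost 77 + fixed 39 = 116.
Compare {W-β, W-γ}: haulage cost 95 + fixed 28 = 123.
All other subsets cost ≥ 116. Minimum total cost: 108.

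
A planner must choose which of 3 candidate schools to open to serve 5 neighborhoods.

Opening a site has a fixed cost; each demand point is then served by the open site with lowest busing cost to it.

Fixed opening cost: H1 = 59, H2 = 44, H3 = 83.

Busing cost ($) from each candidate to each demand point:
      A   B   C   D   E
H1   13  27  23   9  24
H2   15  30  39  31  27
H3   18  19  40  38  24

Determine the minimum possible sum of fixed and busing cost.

Open {H1}: assign each demand point to its cheapest open site.
  A→H1 13, B→H1 27, C→H1 23, D→H1 9, E→H1 24
  busing cost 96, fixed 59 → total 155.
Compare {H2}: busing cost 142 + fixed 44 = 186.
Compare {H1, H2}: busing cost 96 + fixed 103 = 199.
Compare {H3}: busing cost 139 + fixed 83 = 222.
All other subsets cost ≥ 186. Minimum total cost: 155.

155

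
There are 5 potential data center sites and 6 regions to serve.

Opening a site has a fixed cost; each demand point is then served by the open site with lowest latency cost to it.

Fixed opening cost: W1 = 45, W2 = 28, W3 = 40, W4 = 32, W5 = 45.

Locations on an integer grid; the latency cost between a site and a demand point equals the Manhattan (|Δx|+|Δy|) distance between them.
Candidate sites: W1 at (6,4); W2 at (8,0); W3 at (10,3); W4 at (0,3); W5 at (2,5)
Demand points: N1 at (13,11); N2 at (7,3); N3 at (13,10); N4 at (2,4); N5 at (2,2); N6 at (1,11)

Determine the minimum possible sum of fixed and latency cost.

Open {W4}: assign each demand point to its cheapest open site.
  N1→W4 21, N2→W4 7, N3→W4 20, N4→W4 3, N5→W4 3, N6→W4 9
  latency cost 63, fixed 32 → total 95.
Compare {W1}: latency cost 51 + fixed 45 = 96.
Compare {W5}: latency cost 51 + fixed 45 = 96.
Compare {W2}: latency cost 71 + fixed 28 = 99.
All other subsets cost ≥ 96. Minimum total cost: 95.

95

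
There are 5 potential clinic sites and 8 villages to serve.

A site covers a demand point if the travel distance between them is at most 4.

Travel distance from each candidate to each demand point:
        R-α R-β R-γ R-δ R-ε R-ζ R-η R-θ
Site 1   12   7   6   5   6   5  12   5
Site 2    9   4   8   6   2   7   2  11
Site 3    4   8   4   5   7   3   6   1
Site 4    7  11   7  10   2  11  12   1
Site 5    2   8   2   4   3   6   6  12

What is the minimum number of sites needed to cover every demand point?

Coverage sets (demand points within 4 of each site):
  Site 1: {}
  Site 2: {R-β, R-ε, R-η}
  Site 3: {R-α, R-γ, R-ζ, R-θ}
  Site 4: {R-ε, R-θ}
  Site 5: {R-α, R-γ, R-δ, R-ε}
No 2 sites suffice: every size-2 union leaves at least one demand point uncovered.
But {Site 2, Site 3, Site 5} covers everything, so the minimum is 3.

3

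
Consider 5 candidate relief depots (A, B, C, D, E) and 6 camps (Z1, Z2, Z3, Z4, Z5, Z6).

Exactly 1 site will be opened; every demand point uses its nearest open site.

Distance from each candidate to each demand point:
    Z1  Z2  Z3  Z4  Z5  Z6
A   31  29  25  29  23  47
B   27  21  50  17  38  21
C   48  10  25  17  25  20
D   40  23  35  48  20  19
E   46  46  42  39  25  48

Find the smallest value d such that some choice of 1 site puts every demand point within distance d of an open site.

Open {A}.
  Farthest demand point is Z6 at distance 47 (to A); all others are ≤ 47.
With {C} the worst case is 48.
With {D} the worst case is 48.
No size-1 selection achieves below 47.

47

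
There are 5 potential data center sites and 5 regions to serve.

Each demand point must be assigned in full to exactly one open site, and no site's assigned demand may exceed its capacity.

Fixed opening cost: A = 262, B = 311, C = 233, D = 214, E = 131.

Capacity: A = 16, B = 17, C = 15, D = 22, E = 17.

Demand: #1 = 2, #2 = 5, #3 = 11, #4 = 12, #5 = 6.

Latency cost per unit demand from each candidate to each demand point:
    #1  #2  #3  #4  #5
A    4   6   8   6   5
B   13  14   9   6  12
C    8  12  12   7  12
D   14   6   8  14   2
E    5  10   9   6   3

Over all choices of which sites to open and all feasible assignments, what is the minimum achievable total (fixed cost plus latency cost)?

557

Open {D, E}; cheapest assignment that respects the capacities:
  D (cap 22, load 22): #2, #3, #5 — cost 5×6 + 11×8 + 6×2 = 130
  E (cap 17, load 14): #1, #4 — cost 2×5 + 12×6 = 82
  Shipping 212, fixed 345 → total 557.
  Any other capacity-feasible assignment to {D, E} ships for at least 212.
Compare {C, D}: its best feasible assignment gives total 677.
Compare {A, D}: its best feasible assignment gives total 686.
Every other set of open sites that can feasibly serve all demand totals ≥ 677 even under its best assignment. Minimum: 557.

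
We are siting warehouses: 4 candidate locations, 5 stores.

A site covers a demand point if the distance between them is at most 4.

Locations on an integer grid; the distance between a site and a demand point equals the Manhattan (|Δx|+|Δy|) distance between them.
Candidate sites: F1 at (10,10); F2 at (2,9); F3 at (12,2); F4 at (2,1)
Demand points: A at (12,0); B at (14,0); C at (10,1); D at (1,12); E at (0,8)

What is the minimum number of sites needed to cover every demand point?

Coverage sets (demand points within 4 of each site):
  F1: {}
  F2: {D, E}
  F3: {A, B, C}
  F4: {}
No single site covers all 5 demand points.
But {F2, F3} covers everything, so the minimum is 2.

2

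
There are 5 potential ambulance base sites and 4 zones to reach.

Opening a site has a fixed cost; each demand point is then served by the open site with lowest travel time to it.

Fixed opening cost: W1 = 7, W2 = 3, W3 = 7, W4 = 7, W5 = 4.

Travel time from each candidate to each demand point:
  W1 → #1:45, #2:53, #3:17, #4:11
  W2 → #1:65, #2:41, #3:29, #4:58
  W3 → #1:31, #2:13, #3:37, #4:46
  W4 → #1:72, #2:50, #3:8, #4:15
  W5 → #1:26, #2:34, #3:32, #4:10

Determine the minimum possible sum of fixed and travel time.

Open {W3, W4, W5}: assign each demand point to its cheapest open site.
  #1→W5 26, #2→W3 13, #3→W4 8, #4→W5 10
  travel time 57, fixed 18 → total 75.
Compare {W2, W3, W4, W5}: travel time 57 + fixed 21 = 78.
Compare {W3, W4}: travel time 67 + fixed 14 = 81.
Compare {W1, W3, W4, W5}: travel time 57 + fixed 25 = 82.
All other subsets cost ≥ 78. Minimum total cost: 75.

75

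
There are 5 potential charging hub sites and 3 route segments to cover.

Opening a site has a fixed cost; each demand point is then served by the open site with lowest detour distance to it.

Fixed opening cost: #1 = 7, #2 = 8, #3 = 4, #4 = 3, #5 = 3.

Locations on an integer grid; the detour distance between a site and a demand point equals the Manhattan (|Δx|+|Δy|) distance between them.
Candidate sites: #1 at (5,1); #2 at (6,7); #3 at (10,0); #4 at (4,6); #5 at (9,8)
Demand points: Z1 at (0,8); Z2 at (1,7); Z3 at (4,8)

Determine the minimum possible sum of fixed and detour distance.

15

Open {#4}: assign each demand point to its cheapest open site.
  Z1→#4 6, Z2→#4 4, Z3→#4 2
  detour distance 12, fixed 3 → total 15.
Compare {#4, #5}: detour distance 12 + fixed 6 = 18.
Compare {#3, #4}: detour distance 12 + fixed 7 = 19.
Compare {#1, #4}: detour distance 12 + fixed 10 = 22.
All other subsets cost ≥ 18. Minimum total cost: 15.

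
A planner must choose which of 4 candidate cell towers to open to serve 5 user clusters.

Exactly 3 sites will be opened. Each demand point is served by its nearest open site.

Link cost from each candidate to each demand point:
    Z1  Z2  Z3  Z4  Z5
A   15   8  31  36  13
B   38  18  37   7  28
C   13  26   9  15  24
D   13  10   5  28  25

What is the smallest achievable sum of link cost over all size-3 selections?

46

Open {A, B, D}.
  Z1→D 13, Z2→A 8, Z3→D 5, Z4→B 7, Z5→A 13  ⇒ total 46.
Compare {A, B, C}: total 50.
Compare {A, C, D}: total 54.
No size-3 selection does better; minimum is 46.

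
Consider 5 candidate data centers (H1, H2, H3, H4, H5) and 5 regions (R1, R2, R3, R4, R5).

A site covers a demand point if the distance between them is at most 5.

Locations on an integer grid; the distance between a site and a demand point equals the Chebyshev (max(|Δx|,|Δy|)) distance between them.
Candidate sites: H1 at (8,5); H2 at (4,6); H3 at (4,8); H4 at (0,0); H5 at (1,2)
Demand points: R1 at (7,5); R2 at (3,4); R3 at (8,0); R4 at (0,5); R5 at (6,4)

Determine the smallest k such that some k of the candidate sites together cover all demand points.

Coverage sets (demand points within 5 of each site):
  H1: {R1, R2, R3, R5}
  H2: {R1, R2, R4, R5}
  H3: {R1, R2, R4, R5}
  H4: {R2, R4}
  H5: {R2, R4, R5}
No single site covers all 5 demand points.
But {H1, H2} covers everything, so the minimum is 2.

2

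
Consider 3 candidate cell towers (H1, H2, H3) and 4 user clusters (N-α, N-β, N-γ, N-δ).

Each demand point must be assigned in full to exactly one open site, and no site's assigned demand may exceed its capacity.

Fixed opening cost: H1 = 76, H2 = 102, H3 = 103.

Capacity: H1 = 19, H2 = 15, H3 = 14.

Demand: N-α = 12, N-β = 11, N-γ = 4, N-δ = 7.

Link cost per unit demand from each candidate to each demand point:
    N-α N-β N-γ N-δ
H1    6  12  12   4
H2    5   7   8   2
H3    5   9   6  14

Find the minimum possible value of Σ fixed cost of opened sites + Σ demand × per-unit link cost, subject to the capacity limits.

Open {H1, H2}; cheapest assignment that respects the capacities:
  H1 (cap 19, load 19): N-α, N-δ — cost 12×6 + 7×4 = 100
  H2 (cap 15, load 15): N-β, N-γ — cost 11×7 + 4×8 = 109
  Shipping 209, fixed 178 → total 387.
  Any other capacity-feasible assignment to {H1, H2} ships for at least 209.
Compare {H1, H2, H3}: its best feasible assignment gives total 478.
Every other set of open sites that can feasibly serve all demand totals ≥ 478 even under its best assignment. Minimum: 387.

387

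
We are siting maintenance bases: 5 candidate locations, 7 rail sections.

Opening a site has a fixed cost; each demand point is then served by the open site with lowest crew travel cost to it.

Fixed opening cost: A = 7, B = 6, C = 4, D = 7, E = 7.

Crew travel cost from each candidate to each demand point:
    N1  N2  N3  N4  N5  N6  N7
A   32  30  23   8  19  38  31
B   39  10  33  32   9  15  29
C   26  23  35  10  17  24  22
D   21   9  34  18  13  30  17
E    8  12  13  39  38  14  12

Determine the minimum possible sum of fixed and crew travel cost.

Open {B, C, E}: assign each demand point to its cheapest open site.
  N1→E 8, N2→B 10, N3→E 13, N4→C 10, N5→B 9, N6→E 14, N7→E 12
  crew travel cost 76, fixed 17 → total 93.
Compare {A, B, E}: crew travel cost 74 + fixed 20 = 94.
Compare {C, E}: crew travel cost 86 + fixed 11 = 97.
Compare {C, D, E}: crew travel cost 79 + fixed 18 = 97.
All other subsets cost ≥ 94. Minimum total cost: 93.

93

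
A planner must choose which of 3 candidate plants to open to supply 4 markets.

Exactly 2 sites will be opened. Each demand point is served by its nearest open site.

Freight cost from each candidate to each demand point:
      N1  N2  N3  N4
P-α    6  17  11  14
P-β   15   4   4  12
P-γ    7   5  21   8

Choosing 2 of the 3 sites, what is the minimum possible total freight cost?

Open {P-β, P-γ}.
  N1→P-γ 7, N2→P-β 4, N3→P-β 4, N4→P-γ 8  ⇒ total 23.
Compare {P-α, P-β}: total 26.
Compare {P-α, P-γ}: total 30.

23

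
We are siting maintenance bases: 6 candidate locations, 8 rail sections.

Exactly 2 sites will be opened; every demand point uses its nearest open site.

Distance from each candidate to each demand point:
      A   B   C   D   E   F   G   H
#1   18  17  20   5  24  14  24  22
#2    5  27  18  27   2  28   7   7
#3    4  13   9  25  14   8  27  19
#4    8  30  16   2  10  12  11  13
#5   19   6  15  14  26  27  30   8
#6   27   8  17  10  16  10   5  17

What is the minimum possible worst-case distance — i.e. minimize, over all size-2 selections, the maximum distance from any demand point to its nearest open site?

13

Open {#3, #4}.
  Farthest demand point is B at distance 13 (to #3); all others are ≤ 13.
With {#4, #5} the worst case is 15.
With {#4, #6} the worst case is 16.
No size-2 selection achieves below 13.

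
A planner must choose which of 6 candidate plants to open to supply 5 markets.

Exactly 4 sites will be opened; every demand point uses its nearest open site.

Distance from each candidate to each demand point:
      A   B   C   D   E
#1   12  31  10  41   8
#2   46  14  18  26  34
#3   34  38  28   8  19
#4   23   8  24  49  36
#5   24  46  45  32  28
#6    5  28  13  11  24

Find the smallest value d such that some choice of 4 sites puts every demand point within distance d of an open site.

Open {#1, #3, #4, #6}.
  Farthest demand point is C at distance 10 (to #1); all others are ≤ 10.
With {#1, #2, #4, #6} the worst case is 11.
With {#1, #4, #5, #6} the worst case is 11.
No size-4 selection achieves below 10.

10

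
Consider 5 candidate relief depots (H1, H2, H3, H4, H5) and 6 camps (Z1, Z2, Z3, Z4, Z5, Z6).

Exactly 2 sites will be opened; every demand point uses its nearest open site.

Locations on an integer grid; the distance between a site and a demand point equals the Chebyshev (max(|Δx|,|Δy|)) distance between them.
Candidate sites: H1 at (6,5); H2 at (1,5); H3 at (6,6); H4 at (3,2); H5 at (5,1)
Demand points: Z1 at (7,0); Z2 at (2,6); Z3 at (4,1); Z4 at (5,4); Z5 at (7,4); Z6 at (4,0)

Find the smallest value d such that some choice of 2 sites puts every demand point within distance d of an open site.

Open {H2, H5}.
  Farthest demand point is Z4 at distance 3 (to H5); all others are ≤ 3.
With {H1, H4} the worst case is 4.
With {H1, H5} the worst case is 4.
No size-2 selection achieves below 3.

3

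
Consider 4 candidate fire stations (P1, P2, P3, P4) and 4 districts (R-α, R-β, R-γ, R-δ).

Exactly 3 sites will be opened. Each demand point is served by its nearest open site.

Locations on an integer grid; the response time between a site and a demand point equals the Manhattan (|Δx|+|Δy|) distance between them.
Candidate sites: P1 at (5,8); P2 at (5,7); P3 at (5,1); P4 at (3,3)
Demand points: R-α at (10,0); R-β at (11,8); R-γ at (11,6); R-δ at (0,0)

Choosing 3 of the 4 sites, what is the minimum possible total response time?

Open {P1, P2, P3}.
  R-α→P3 6, R-β→P1 6, R-γ→P2 7, R-δ→P3 6  ⇒ total 25.
Compare {P1, P3, P4}: total 26.
Compare {P2, P3, P4}: total 26.
No size-3 selection does better; minimum is 25.

25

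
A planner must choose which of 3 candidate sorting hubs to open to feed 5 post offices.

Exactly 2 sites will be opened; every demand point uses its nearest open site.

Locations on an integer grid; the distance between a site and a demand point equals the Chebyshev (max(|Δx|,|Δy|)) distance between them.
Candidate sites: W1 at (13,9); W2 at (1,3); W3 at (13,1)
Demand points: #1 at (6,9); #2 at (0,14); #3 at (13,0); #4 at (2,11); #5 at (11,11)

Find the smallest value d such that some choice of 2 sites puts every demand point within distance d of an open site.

Open {W1, W2}.
  Farthest demand point is #2 at distance 11 (to W2); all others are ≤ 11.
With {W2, W3} the worst case is 11.
With {W1, W3} the worst case is 13.
No size-2 selection achieves below 11.

11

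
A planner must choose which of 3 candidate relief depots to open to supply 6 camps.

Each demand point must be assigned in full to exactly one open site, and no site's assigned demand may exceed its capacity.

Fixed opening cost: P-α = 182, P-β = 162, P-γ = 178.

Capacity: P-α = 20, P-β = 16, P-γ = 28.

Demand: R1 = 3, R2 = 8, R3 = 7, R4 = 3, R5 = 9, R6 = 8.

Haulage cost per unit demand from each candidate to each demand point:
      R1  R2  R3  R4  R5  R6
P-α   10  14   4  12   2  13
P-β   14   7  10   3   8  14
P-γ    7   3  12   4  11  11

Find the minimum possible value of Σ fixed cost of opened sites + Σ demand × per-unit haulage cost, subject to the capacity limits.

Open {P-α, P-γ}; cheapest assignment that respects the capacities:
  P-α (cap 20, load 16): R3, R5 — cost 7×4 + 9×2 = 46
  P-γ (cap 28, load 22): R1, R2, R4, R6 — cost 3×7 + 8×3 + 3×4 + 8×11 = 145
  Shipping 191, fixed 360 → total 551.
  Any other capacity-feasible assignment to {P-α, P-γ} ships for at least 191.
Compare {P-β, P-γ}: its best feasible assignment gives total 627.
Compare {P-α, P-β, P-γ}: its best feasible assignment gives total 710.
Every other set of open sites that can feasibly serve all demand totals ≥ 627 even under its best assignment. Minimum: 551.

551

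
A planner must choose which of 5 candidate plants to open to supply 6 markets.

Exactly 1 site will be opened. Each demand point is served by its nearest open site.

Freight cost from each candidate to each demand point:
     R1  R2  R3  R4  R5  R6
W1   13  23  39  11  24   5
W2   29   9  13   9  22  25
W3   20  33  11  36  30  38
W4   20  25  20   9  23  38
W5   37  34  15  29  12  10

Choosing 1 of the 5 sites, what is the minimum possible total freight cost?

107

Open {W2}.
  R1→W2 29, R2→W2 9, R3→W2 13, R4→W2 9, R5→W2 22, R6→W2 25  ⇒ total 107.
Compare {W1}: total 115.
Compare {W4}: total 135.
No size-1 selection does better; minimum is 107.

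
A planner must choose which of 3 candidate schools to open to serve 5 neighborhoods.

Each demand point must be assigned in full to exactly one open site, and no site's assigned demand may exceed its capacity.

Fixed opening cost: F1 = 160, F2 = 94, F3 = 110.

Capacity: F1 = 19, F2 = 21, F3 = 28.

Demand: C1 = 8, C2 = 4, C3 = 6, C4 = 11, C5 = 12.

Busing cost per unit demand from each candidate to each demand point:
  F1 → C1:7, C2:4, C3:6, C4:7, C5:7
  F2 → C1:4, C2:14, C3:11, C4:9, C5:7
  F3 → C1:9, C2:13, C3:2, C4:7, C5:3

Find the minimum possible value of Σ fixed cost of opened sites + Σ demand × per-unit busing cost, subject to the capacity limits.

Open {F2, F3}; cheapest assignment that respects the capacities:
  F2 (cap 21, load 19): C1, C4 — cost 8×4 + 11×9 = 131
  F3 (cap 28, load 22): C2, C3, C5 — cost 4×13 + 6×2 + 12×3 = 100
  Shipping 231, fixed 204 → total 435.
  Any other capacity-feasible assignment to {F2, F3} ships for at least 231.
Compare {F1, F3}: its best feasible assignment gives total 483.
Compare {F1, F2, F3}: its best feasible assignment gives total 537.
Every other set of open sites that can feasibly serve all demand totals ≥ 483 even under its best assignment. Minimum: 435.

435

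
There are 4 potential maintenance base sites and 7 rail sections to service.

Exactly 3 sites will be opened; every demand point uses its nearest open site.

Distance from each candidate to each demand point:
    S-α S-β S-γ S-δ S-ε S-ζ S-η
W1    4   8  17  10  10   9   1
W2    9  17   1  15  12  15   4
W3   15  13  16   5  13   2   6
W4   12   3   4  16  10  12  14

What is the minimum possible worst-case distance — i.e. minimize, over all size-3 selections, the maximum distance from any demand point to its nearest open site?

Open {W1, W2, W3}.
  Farthest demand point is S-ε at distance 10 (to W1); all others are ≤ 10.
With {W1, W2, W4} the worst case is 10.
With {W1, W3, W4} the worst case is 10.
No size-3 selection achieves below 10.

10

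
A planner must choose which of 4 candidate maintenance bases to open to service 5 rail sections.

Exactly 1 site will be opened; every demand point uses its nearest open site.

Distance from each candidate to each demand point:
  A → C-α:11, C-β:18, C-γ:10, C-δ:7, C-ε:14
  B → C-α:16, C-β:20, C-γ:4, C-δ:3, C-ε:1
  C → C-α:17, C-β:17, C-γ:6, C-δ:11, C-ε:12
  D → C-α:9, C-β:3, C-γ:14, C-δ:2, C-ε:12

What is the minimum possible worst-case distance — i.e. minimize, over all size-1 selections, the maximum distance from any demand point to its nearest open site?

14

Open {D}.
  Farthest demand point is C-γ at distance 14 (to D); all others are ≤ 14.
With {C} the worst case is 17.
With {A} the worst case is 18.
No size-1 selection achieves below 14.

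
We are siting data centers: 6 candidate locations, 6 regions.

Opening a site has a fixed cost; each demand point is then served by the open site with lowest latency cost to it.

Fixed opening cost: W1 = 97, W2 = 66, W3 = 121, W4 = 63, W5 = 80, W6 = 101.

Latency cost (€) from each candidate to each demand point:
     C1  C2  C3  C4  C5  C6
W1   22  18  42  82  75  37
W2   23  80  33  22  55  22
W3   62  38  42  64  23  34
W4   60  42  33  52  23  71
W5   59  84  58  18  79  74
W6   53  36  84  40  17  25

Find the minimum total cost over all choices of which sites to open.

294

Open {W2, W4}: assign each demand point to its cheapest open site.
  C1→W2 23, C2→W4 42, C3→W2 33, C4→W2 22, C5→W4 23, C6→W2 22
  latency cost 165, fixed 129 → total 294.
Compare {W2}: latency cost 235 + fixed 66 = 301.
Compare {W2, W6}: latency cost 153 + fixed 167 = 320.
Compare {W1, W2}: latency cost 172 + fixed 163 = 335.
All other subsets cost ≥ 301. Minimum total cost: 294.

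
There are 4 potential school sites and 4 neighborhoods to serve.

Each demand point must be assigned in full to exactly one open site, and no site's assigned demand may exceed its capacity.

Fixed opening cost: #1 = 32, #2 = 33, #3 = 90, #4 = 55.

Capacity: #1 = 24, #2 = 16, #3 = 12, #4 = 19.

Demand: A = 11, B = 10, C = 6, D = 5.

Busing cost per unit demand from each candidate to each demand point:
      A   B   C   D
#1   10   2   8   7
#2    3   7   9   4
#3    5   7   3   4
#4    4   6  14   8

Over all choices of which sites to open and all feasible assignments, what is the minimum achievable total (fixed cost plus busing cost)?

Open {#1, #2}; cheapest assignment that respects the capacities:
  #1 (cap 24, load 16): B, C — cost 10×2 + 6×8 = 68
  #2 (cap 16, load 16): A, D — cost 11×3 + 5×4 = 53
  Shipping 121, fixed 65 → total 186.
  Any other capacity-feasible assignment to {#1, #2} ships for at least 121.
Compare {#1, #4}: its best feasible assignment gives total 234.
Compare {#1, #2, #4}: its best feasible assignment gives total 241.
Every other set of open sites that can feasibly serve all demand totals ≥ 234 even under its best assignment. Minimum: 186.

186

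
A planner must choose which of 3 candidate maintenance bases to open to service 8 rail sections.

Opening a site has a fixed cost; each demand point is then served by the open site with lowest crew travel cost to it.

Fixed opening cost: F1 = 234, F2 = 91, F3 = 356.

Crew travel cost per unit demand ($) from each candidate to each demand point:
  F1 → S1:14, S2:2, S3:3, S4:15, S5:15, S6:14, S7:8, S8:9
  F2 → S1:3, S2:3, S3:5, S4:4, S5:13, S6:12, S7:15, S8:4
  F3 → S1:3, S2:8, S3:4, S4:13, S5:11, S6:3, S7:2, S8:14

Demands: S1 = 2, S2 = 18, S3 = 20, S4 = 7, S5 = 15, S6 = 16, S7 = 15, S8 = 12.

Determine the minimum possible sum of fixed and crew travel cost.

Open {F2, F3}: assign each demand point to its cheapest open site.
  S1→F2 2×3=6, S2→F2 18×3=54, S3→F3 20×4=80, S4→F2 7×4=28, S5→F3 15×11=165, S6→F3 16×3=48, S7→F3 15×2=30, S8→F2 12×4=48
  crew travel cost 459, fixed 447 → total 906.
Compare {F2}: crew travel cost 848 + fixed 91 = 939.
Compare {F1, F2}: crew travel cost 685 + fixed 325 = 1010.
Compare {F3}: crew travel cost 732 + fixed 356 = 1088.
All other subsets cost ≥ 939. Minimum total cost: 906.

906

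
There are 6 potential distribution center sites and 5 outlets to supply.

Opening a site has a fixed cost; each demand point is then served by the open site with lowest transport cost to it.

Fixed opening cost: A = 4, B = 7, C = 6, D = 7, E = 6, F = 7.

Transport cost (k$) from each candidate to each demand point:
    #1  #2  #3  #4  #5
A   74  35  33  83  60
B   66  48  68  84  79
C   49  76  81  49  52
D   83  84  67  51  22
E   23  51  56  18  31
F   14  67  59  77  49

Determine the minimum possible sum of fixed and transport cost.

Open {A, D, E, F}: assign each demand point to its cheapest open site.
  #1→F 14, #2→A 35, #3→A 33, #4→E 18, #5→D 22
  transport cost 122, fixed 24 → total 146.
Compare {A, D, E}: transport cost 131 + fixed 17 = 148.
Compare {A, E, F}: transport cost 131 + fixed 17 = 148.
Compare {A, E}: transport cost 140 + fixed 10 = 150.
All other subsets cost ≥ 148. Minimum total cost: 146.

146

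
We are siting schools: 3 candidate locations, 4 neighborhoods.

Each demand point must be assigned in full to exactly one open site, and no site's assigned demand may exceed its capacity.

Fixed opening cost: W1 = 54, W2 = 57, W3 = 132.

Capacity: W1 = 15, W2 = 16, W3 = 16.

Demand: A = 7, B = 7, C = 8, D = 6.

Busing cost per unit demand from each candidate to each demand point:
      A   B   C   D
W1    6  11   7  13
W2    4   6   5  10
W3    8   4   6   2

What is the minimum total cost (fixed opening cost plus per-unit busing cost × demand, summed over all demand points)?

297

Open {W2, W3}; cheapest assignment that respects the capacities:
  W2 (cap 16, load 15): A, C — cost 7×4 + 8×5 = 68
  W3 (cap 16, load 13): B, D — cost 7×4 + 6×2 = 40
  Shipping 108, fixed 189 → total 297.
  Any other capacity-feasible assignment to {W2, W3} ships for at least 108.
Compare {W1, W2}: its best feasible assignment gives total 311.
Compare {W1, W3}: its best feasible assignment gives total 324.
Every other set of open sites that can feasibly serve all demand totals ≥ 311 even under its best assignment. Minimum: 297.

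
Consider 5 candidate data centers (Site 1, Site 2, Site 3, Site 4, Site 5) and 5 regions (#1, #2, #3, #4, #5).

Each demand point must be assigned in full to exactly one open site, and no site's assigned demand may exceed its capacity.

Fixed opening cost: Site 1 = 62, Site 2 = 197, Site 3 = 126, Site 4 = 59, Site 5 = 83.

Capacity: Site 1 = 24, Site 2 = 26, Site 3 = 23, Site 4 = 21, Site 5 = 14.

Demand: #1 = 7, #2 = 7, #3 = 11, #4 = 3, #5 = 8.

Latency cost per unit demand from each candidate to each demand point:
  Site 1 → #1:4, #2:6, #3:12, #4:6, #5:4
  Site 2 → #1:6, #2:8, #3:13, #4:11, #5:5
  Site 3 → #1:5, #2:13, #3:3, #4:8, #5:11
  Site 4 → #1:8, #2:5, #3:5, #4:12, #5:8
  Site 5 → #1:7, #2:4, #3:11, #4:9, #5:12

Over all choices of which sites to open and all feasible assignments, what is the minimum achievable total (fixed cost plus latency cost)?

289

Open {Site 1, Site 4}; cheapest assignment that respects the capacities:
  Site 1 (cap 24, load 18): #1, #4, #5 — cost 7×4 + 3×6 + 8×4 = 78
  Site 4 (cap 21, load 18): #2, #3 — cost 7×5 + 11×5 = 90
  Shipping 168, fixed 121 → total 289.
  Any other capacity-feasible assignment to {Site 1, Site 4} ships for at least 168.
Compare {Site 1, Site 3}: its best feasible assignment gives total 347.
Compare {Site 1, Site 4, Site 5}: its best feasible assignment gives total 365.
Every other set of open sites that can feasibly serve all demand totals ≥ 347 even under its best assignment. Minimum: 289.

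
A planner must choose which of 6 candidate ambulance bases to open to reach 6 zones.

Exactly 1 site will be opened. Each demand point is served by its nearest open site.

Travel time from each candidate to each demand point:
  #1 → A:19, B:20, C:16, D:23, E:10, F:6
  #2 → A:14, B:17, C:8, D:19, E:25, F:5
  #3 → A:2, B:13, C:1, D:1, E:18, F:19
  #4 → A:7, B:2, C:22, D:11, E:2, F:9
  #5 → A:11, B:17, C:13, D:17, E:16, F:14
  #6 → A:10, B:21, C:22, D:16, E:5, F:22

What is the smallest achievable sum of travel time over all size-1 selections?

53

Open {#4}.
  A→#4 7, B→#4 2, C→#4 22, D→#4 11, E→#4 2, F→#4 9  ⇒ total 53.
Compare {#3}: total 54.
Compare {#2}: total 88.
No size-1 selection does better; minimum is 53.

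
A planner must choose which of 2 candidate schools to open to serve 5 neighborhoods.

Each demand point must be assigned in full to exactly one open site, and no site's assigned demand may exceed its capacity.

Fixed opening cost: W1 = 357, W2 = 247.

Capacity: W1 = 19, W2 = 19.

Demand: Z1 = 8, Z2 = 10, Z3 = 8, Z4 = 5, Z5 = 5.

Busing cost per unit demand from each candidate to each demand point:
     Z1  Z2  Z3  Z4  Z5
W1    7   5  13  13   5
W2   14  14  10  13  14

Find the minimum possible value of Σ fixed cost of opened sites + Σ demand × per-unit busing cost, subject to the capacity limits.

925

Open {W1, W2}; cheapest assignment that respects the capacities:
  W1 (cap 19, load 18): Z1, Z2 — cost 8×7 + 10×5 = 106
  W2 (cap 19, load 18): Z3, Z4, Z5 — cost 8×10 + 5×13 + 5×14 = 215
  Shipping 321, fixed 604 → total 925.
  Any other capacity-feasible assignment to {W1, W2} ships for at least 321.
Total demand is 36 and no other set of sites has combined capacity ≥ 36, so {W1, W2} is the only feasible choice of open sites. Minimum: 925.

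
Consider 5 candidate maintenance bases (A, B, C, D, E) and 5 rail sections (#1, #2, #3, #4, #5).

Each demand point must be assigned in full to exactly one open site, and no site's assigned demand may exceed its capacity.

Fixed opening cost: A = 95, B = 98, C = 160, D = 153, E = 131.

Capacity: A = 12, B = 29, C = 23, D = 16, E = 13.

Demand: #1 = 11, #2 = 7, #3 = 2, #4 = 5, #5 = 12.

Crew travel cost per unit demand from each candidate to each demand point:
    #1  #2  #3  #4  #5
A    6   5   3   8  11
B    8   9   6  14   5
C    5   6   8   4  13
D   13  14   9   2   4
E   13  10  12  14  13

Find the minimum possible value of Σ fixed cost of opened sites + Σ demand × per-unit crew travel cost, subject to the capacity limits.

428

Open {A, B}; cheapest assignment that respects the capacities:
  A (cap 12, load 12): #2, #4 — cost 7×5 + 5×8 = 75
  B (cap 29, load 25): #1, #3, #5 — cost 11×8 + 2×6 + 12×5 = 160
  Shipping 235, fixed 193 → total 428.
  Any other capacity-feasible assignment to {A, B} ships for at least 235.
Compare {B, C}: its best feasible assignment gives total 447.
Compare {C, D}: its best feasible assignment gives total 496.
Every other set of open sites that can feasibly serve all demand totals ≥ 447 even under its best assignment. Minimum: 428.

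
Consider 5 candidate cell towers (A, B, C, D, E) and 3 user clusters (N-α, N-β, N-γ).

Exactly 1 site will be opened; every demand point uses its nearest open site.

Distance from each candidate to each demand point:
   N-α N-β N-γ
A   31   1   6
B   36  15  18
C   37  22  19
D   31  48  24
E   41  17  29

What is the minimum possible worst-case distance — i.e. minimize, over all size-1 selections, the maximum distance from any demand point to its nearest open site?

31

Open {A}.
  Farthest demand point is N-α at distance 31 (to A); all others are ≤ 31.
With {B} the worst case is 36.
With {C} the worst case is 37.
No size-1 selection achieves below 31.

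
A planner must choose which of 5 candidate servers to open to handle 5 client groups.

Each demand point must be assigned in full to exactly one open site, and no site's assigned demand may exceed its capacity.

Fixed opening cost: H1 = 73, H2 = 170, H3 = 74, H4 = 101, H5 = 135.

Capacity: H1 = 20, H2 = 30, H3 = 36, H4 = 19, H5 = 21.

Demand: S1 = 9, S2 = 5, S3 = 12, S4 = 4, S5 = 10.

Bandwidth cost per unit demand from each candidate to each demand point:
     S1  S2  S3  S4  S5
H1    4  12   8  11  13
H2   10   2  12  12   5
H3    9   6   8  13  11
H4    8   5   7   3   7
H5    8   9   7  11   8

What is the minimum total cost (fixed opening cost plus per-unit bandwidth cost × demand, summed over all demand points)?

Open {H3, H4}; cheapest assignment that respects the capacities:
  H3 (cap 36, load 21): S1, S3 — cost 9×9 + 12×8 = 177
  H4 (cap 19, load 19): S2, S4, S5 — cost 5×5 + 4×3 + 10×7 = 107
  Shipping 284, fixed 175 → total 459.
  Any other capacity-feasible assignment to {H3, H4} ships for at least 284.
Compare {H1, H3}: its best feasible assignment gives total 463.
Compare {H1, H3, H4}: its best feasible assignment gives total 487.
Every other set of open sites that can feasibly serve all demand totals ≥ 463 even under its best assignment. Minimum: 459.

459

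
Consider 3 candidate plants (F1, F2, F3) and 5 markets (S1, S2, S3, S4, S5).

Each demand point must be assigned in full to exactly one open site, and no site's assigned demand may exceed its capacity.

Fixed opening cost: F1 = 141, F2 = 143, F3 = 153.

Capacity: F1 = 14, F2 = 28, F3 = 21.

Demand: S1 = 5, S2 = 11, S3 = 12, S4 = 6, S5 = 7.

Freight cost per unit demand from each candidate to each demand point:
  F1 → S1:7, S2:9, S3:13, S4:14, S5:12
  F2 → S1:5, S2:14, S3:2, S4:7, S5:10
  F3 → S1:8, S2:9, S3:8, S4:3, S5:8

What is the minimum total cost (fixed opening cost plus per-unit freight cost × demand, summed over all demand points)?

532

Open {F2, F3}; cheapest assignment that respects the capacities:
  F2 (cap 28, load 24): S1, S3, S5 — cost 5×5 + 12×2 + 7×10 = 119
  F3 (cap 21, load 17): S2, S4 — cost 11×9 + 6×3 = 117
  Shipping 236, fixed 296 → total 532.
  Any other capacity-feasible assignment to {F2, F3} ships for at least 236.
Compare {F1, F2}: its best feasible assignment gives total 655.
Compare {F1, F2, F3}: its best feasible assignment gives total 659.
Every other set of open sites that can feasibly serve all demand totals ≥ 655 even under its best assignment. Minimum: 532.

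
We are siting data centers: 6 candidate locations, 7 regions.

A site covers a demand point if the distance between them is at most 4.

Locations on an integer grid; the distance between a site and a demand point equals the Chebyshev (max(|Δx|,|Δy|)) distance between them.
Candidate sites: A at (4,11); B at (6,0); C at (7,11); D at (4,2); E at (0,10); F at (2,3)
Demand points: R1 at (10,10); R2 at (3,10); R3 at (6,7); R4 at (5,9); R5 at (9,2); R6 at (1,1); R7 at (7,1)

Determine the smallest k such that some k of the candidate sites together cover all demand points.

3

Coverage sets (demand points within 4 of each site):
  A: {R2, R3, R4}
  B: {R5, R7}
  C: {R1, R2, R3, R4}
  D: {R6, R7}
  E: {R2}
  F: {R3, R6}
No 2 sites suffice: every size-2 union leaves at least one demand point uncovered.
But {B, C, D} covers everything, so the minimum is 3.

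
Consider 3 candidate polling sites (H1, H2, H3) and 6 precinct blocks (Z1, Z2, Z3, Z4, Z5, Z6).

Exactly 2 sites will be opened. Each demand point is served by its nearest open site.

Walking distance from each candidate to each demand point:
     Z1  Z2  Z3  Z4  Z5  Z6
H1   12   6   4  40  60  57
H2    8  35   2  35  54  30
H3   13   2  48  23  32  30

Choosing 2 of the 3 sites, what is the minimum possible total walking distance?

97

Open {H2, H3}.
  Z1→H2 8, Z2→H3 2, Z3→H2 2, Z4→H3 23, Z5→H3 32, Z6→H2 30  ⇒ total 97.
Compare {H1, H3}: total 103.
Compare {H1, H2}: total 135.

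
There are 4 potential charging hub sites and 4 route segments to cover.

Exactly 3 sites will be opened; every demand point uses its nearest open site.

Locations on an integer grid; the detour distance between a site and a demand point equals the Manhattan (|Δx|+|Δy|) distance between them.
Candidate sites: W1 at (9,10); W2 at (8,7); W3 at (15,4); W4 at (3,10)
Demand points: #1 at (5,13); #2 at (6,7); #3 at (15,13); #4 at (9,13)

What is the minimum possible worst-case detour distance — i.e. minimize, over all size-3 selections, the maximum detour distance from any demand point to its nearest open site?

9

Open {W1, W2, W3}.
  Farthest demand point is #3 at detour distance 9 (to W1); all others are ≤ 9.
With {W1, W2, W4} the worst case is 9.
With {W1, W3, W4} the worst case is 9.
No size-3 selection achieves below 9.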